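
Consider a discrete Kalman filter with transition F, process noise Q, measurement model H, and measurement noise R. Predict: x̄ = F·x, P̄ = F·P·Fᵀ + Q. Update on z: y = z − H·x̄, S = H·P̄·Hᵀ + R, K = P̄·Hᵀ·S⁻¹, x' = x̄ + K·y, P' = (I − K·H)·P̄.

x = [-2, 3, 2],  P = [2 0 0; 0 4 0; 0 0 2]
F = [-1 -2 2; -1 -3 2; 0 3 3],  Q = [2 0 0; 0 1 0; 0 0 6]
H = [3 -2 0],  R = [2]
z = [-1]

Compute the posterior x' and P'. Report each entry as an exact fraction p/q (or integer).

x' = [-56/17, -79/17, 213/17]
P' = [348/17 514/17 -300/17; 514/17 767/17 -456/17; -300/17 -456/17 948/17]

x̄ = F·x = [0, -3, 15]
P̄ = F·P·Fᵀ + Q = [28 34 -12; 34 47 -24; -12 -24 60]
y = z − H·x̄ = [-7]
S = H·P̄·Hᵀ + R = [34]
K = P̄·Hᵀ·S⁻¹ = [8/17; 4/17; 6/17]
x' = x̄ + K·y = [-56/17, -79/17, 213/17]
P' = (I − K·H)·P̄ = [348/17 514/17 -300/17; 514/17 767/17 -456/17; -300/17 -456/17 948/17]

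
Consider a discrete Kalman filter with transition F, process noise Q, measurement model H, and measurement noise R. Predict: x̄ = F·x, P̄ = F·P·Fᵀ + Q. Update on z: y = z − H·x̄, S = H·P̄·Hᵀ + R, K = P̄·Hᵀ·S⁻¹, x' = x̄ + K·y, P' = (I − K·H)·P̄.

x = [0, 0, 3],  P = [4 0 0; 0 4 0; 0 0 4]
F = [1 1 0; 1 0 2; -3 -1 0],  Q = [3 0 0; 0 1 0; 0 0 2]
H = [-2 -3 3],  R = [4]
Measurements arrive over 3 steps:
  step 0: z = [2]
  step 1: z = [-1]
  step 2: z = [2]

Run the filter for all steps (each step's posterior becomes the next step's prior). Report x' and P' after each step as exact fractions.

step 0: x̄ = F·x = [0, 6, 0]
step 0: P̄ = F·P·Fᵀ + Q = [11 4 -16; 4 21 -12; -16 -12 42]
step 0: y = z − H·x̄ = [20]
step 0: S = H·P̄·Hᵀ + R = [1071]
step 0: K = P̄·Hᵀ·S⁻¹ = [-82/1071; -107/1071; 194/1071]
step 0: x' = x̄ + K·y = [-1640/1071, 4286/1071, 3880/1071]
step 0: P' = (I − K·H)·P̄ = [5057/1071 -4490/1071 -1228/1071; -4490/1071 11042/1071 7906/1071; -1228/1071 7906/1071 7346/1071]
step 1: x̄ = F·x = [42/17, 40/7, 634/1071]
step 1: P̄ = F·P·Fᵀ + Q = [164/17 13 -131/17; 13 200/7 -125/7; -131/17 -125/7 31757/1071]
step 1: y = z − H·x̄ = [6893/357]
step 1: S = H·P̄·Hᵀ + R = [135243/119]
step 1: K = P̄·Hᵀ·S⁻¹ = [-9688/135243; -19669/135243; 56384/405729]
step 1: x' = x̄ + K·y = [441218/405729, 1179137/405729, 3986546/1217187]
step 1: P' = (I − K·H)·P̄ = [515980/135243 156871/135243 1463821/405729; 156871/135243 613081/135243 2074309/405729; 1463821/405729 2074309/405729 9376105/1217187]
step 2: x̄ = F·x = [1620355/405729, 9296746/1217187, -2502791/405729]
step 2: P̄ = F·P·Fᵀ + Q = [1848532/135243 9094813/405729 -2788505/135243; 9094813/405729 60931279/1217187 -18045977/405729; -2788505/135243 -18045977/405729 6468613/135243]
step 2: y = z − H·x̄ = [6952429/135243]
step 2: S = H·P̄·Hᵀ + R = [33911230/15027]
step 2: K = P̄·Hᵀ·S⁻¹ = [-3526232/50866845; -22209806/152600535; 7171471/50866845]
step 2: x' = x̄ + K·y = [196861511/457801605, 214277408/1373404815, 493963022/457801605]
step 2: P' = (I − K·H)·P̄ = [430849316/152600535 -161423407/457801605 219320147/152600535; -161423407/457801605 3099510419/1373404815 836715311/457801605; 219320147/152600535 836715311/457801605 453804419/152600535]

step 0: x' = [-1640/1071, 4286/1071, 3880/1071], P' = [5057/1071 -4490/1071 -1228/1071; -4490/1071 11042/1071 7906/1071; -1228/1071 7906/1071 7346/1071]
step 1: x' = [441218/405729, 1179137/405729, 3986546/1217187], P' = [515980/135243 156871/135243 1463821/405729; 156871/135243 613081/135243 2074309/405729; 1463821/405729 2074309/405729 9376105/1217187]
step 2: x' = [196861511/457801605, 214277408/1373404815, 493963022/457801605], P' = [430849316/152600535 -161423407/457801605 219320147/152600535; -161423407/457801605 3099510419/1373404815 836715311/457801605; 219320147/152600535 836715311/457801605 453804419/152600535]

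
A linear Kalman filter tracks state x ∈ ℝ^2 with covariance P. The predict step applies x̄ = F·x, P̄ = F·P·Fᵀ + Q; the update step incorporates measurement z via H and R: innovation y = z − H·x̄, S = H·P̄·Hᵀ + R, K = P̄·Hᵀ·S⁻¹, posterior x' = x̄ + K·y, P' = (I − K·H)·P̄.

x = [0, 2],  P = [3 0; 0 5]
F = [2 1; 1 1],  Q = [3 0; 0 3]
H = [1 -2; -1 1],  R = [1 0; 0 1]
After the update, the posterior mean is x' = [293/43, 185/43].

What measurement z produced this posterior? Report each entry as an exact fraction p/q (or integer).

x̄ = F·x = [2, 2]
P̄ = F·P·Fᵀ + Q = [20 11; 11 11]
S = H·P̄·Hᵀ + R = [21 -9; -9 10]
K = P̄·Hᵀ·S⁻¹ = [-101/129 -69/43; -110/129 -33/43]
x' − x̄ = [207/43, 99/43] = K·y
y = (KᵀK)⁻¹·Kᵀ·(x' − x̄) = [0, -3]
z = y + H·x̄ = [0, -3] + [-2, 0] = [-2, -3]

z = [-2, -3]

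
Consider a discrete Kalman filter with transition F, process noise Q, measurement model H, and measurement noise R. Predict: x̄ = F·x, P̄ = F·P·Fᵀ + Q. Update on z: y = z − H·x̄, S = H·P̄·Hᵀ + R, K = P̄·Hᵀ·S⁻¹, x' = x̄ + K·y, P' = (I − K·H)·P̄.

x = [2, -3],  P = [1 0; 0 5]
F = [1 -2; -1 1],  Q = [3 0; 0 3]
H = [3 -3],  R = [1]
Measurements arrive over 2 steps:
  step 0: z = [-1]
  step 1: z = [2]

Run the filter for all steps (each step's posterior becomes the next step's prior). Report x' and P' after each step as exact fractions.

step 0: x̄ = F·x = [8, -5]
step 0: P̄ = F·P·Fᵀ + Q = [24 -11; -11 9]
step 0: y = z − H·x̄ = [-40]
step 0: S = H·P̄·Hᵀ + R = [496]
step 0: K = P̄·Hᵀ·S⁻¹ = [105/496; -15/124]
step 0: x' = x̄ + K·y = [-29/62, -5/31]
step 0: P' = (I − K·H)·P̄ = [879/496 211/124; 211/124 54/31]
step 1: x̄ = F·x = [-9/62, 19/62]
step 1: P̄ = F·P·Fᵀ + Q = [2447/496 -75/496; -75/496 1543/496]
step 1: y = z − H·x̄ = [104/31]
step 1: S = H·P̄·Hᵀ + R = [9439/124]
step 1: K = P̄·Hᵀ·S⁻¹ = [3783/18878; -2427/18878]
step 1: x' = x̄ + K·y = [9951/18878, -2357/18878]
step 1: P' = (I − K·H)·P̄ = [17714/9439 34167/18878; 34167/18878 17488/9439]

step 0: x' = [-29/62, -5/31], P' = [879/496 211/124; 211/124 54/31]
step 1: x' = [9951/18878, -2357/18878], P' = [17714/9439 34167/18878; 34167/18878 17488/9439]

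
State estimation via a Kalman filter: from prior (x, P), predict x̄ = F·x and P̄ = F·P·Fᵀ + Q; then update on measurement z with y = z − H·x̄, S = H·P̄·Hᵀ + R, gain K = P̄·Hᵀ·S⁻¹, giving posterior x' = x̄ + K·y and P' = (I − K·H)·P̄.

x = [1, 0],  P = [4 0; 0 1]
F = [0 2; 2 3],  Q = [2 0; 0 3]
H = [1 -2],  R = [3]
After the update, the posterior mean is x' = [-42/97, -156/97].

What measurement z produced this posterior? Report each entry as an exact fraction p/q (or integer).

z = [3]

x̄ = F·x = [0, 2]
P̄ = F·P·Fᵀ + Q = [6 6; 6 28]
S = H·P̄·Hᵀ + R = [97]
K = P̄·Hᵀ·S⁻¹ = [-6/97; -50/97]
x' − x̄ = [-42/97, -350/97] = K·y
y = (KᵀK)⁻¹·Kᵀ·(x' − x̄) = [7]
z = y + H·x̄ = [7] + [-4] = [3]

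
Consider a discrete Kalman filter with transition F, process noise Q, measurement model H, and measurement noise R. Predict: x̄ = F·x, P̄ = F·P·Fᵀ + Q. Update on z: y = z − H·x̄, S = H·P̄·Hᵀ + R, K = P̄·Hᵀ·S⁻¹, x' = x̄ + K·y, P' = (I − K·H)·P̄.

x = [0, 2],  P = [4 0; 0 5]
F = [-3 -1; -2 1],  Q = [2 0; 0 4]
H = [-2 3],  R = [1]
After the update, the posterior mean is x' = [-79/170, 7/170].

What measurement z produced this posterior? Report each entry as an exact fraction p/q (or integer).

x̄ = F·x = [-2, 2]
P̄ = F·P·Fᵀ + Q = [43 19; 19 25]
S = H·P̄·Hᵀ + R = [170]
K = P̄·Hᵀ·S⁻¹ = [-29/170; 37/170]
x' − x̄ = [261/170, -333/170] = K·y
y = (KᵀK)⁻¹·Kᵀ·(x' − x̄) = [-9]
z = y + H·x̄ = [-9] + [10] = [1]

z = [1]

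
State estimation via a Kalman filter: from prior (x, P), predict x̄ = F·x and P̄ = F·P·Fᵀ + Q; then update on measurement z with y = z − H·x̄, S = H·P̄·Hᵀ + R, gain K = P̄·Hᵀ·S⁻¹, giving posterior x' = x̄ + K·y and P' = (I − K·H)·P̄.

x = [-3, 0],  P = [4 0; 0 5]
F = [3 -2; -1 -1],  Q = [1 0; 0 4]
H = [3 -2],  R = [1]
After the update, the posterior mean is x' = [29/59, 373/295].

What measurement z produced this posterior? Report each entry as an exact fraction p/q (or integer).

z = [-1]

x̄ = F·x = [-9, 3]
P̄ = F·P·Fᵀ + Q = [57 -2; -2 13]
S = H·P̄·Hᵀ + R = [590]
K = P̄·Hᵀ·S⁻¹ = [35/118; -16/295]
x' − x̄ = [560/59, -512/295] = K·y
y = (KᵀK)⁻¹·Kᵀ·(x' − x̄) = [32]
z = y + H·x̄ = [32] + [-33] = [-1]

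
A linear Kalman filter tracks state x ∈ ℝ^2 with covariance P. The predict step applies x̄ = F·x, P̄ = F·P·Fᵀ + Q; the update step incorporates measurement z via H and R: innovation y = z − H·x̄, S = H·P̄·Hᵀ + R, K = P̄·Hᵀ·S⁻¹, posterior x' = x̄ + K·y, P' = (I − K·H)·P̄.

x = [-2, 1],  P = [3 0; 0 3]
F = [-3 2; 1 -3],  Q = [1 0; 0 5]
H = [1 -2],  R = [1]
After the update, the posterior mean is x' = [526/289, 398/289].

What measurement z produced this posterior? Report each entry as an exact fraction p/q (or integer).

x̄ = F·x = [8, -5]
P̄ = F·P·Fᵀ + Q = [40 -27; -27 35]
S = H·P̄·Hᵀ + R = [289]
K = P̄·Hᵀ·S⁻¹ = [94/289; -97/289]
x' − x̄ = [-1786/289, 1843/289] = K·y
y = (KᵀK)⁻¹·Kᵀ·(x' − x̄) = [-19]
z = y + H·x̄ = [-19] + [18] = [-1]

z = [-1]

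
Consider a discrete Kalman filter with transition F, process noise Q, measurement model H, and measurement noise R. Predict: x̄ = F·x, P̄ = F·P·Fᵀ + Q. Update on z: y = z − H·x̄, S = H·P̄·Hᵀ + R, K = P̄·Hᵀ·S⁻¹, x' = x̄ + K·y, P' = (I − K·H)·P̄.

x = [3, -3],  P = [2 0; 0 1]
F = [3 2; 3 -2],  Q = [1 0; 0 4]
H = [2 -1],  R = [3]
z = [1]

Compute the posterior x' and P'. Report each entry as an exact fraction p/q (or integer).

x' = [103/13, 199/13]
P' = [471/65 846/65; 846/65 1686/65]

x̄ = F·x = [3, 15]
P̄ = F·P·Fᵀ + Q = [23 14; 14 26]
y = z − H·x̄ = [10]
S = H·P̄·Hᵀ + R = [65]
K = P̄·Hᵀ·S⁻¹ = [32/65; 2/65]
x' = x̄ + K·y = [103/13, 199/13]
P' = (I − K·H)·P̄ = [471/65 846/65; 846/65 1686/65]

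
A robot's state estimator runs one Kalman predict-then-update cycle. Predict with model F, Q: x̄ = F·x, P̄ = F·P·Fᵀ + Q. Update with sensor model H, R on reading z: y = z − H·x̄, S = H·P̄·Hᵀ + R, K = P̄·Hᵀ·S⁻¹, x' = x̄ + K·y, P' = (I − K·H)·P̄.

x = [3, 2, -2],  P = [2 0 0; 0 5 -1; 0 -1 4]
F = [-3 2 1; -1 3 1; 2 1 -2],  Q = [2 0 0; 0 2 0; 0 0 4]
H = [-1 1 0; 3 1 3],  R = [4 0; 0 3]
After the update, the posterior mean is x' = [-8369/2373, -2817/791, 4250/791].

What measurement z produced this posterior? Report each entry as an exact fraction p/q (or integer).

x̄ = F·x = [-7, 1, 12]
P̄ = F·P·Fᵀ + Q = [40 35 -7; 35 47 8; -7 8 37]
S = H·P̄·Hᵀ + R = [21 42; 42 875]
K = P̄·Hᵀ·S⁻¹ = [-1429/2373 144/791; 148/791 152/791; 429/791 68/791]
x' − x̄ = [8242/2373, -3608/791, -5242/791] = K·y
y = (KᵀK)⁻¹·Kᵀ·(x' − x̄) = [-10, -14]
z = y + H·x̄ = [-10, -14] + [8, 16] = [-2, 2]

z = [-2, 2]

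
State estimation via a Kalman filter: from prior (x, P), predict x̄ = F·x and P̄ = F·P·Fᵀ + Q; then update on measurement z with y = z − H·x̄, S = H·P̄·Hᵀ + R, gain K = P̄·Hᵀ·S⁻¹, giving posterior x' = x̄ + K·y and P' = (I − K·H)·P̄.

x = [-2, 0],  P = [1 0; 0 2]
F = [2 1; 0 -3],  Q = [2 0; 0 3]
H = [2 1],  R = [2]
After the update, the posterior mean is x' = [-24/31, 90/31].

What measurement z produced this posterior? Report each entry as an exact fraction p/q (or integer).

z = [2]

x̄ = F·x = [-4, 0]
P̄ = F·P·Fᵀ + Q = [8 -6; -6 21]
S = H·P̄·Hᵀ + R = [31]
K = P̄·Hᵀ·S⁻¹ = [10/31; 9/31]
x' − x̄ = [100/31, 90/31] = K·y
y = (KᵀK)⁻¹·Kᵀ·(x' − x̄) = [10]
z = y + H·x̄ = [10] + [-8] = [2]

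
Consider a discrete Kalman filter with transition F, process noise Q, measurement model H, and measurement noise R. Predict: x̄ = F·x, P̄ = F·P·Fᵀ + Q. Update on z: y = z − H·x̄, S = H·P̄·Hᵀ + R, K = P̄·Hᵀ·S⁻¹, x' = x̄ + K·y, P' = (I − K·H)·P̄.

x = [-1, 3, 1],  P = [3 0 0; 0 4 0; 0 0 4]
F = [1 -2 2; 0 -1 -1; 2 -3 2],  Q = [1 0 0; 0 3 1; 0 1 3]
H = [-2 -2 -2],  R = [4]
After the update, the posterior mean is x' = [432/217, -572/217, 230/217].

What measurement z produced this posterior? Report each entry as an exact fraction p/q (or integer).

z = [-1]

x̄ = F·x = [-5, -4, -9]
P̄ = F·P·Fᵀ + Q = [36 0 46; 0 11 5; 46 5 67]
S = H·P̄·Hᵀ + R = [868]
K = P̄·Hᵀ·S⁻¹ = [-41/217; -8/217; -59/217]
x' − x̄ = [1517/217, 296/217, 2183/217] = K·y
y = (KᵀK)⁻¹·Kᵀ·(x' − x̄) = [-37]
z = y + H·x̄ = [-37] + [36] = [-1]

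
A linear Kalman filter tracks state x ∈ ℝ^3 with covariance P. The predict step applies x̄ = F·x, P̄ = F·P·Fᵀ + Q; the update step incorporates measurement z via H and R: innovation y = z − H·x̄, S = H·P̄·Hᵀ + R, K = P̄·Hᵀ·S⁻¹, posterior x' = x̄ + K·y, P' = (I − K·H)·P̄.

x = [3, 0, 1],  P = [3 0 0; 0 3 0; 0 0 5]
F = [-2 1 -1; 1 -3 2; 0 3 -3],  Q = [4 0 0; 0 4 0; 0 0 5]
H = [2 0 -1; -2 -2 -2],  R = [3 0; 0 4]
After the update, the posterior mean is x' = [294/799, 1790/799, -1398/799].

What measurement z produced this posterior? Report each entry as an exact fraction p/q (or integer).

z = [3, -2]

x̄ = F·x = [-7, 5, -3]
P̄ = F·P·Fᵀ + Q = [24 -25 24; -25 54 -57; 24 -57 77]
S = H·P̄·Hᵀ + R = [80 -4; -4 160]
K = P̄·Hᵀ·S⁻¹ = [457/1598 -224/799; 84/799 1127/3196; -312/799 -1789/3196]
x' − x̄ = [5887/799, -2205/799, 999/799] = K·y
y = (KᵀK)⁻¹·Kᵀ·(x' − x̄) = [14, -12]
z = y + H·x̄ = [14, -12] + [-11, 10] = [3, -2]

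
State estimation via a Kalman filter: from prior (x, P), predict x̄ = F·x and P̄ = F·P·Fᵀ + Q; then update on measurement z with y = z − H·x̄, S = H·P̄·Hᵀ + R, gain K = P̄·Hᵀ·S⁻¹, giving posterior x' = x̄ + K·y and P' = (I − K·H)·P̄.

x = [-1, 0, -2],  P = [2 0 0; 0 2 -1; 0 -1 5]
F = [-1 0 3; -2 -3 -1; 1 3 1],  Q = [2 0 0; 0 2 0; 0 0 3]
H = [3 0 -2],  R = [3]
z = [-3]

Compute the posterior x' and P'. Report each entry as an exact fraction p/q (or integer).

x' = [-793/242, 538/121, -411/121]
P' = [4395/484 -1493/121 1596/121; -1493/121 2943/121 -2253/121; 1596/121 -2253/121 2406/121]

x̄ = F·x = [-5, 4, -3]
P̄ = F·P·Fᵀ + Q = [49 -2 4; -2 27 -21; 4 -21 22]
y = z − H·x̄ = [6]
S = H·P̄·Hᵀ + R = [484]
K = P̄·Hᵀ·S⁻¹ = [139/484; 9/121; -8/121]
x' = x̄ + K·y = [-793/242, 538/121, -411/121]
P' = (I − K·H)·P̄ = [4395/484 -1493/121 1596/121; -1493/121 2943/121 -2253/121; 1596/121 -2253/121 2406/121]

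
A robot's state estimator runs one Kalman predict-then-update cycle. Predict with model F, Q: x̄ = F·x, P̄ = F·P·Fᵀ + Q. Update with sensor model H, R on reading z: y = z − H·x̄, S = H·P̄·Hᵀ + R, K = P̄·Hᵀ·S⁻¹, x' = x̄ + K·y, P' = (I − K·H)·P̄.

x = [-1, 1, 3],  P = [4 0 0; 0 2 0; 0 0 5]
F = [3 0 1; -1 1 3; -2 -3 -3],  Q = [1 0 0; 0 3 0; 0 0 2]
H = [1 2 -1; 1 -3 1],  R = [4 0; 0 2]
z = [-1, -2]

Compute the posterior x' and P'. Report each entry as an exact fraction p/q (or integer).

x' = [-193/139, 1397/5421, 1220/16263]
P' = [1695/1112 51/139 331/1112; 51/139 2142/1807 14561/5421; 331/1112 14561/5421 977203/130104]

x̄ = F·x = [0, 11, -10]
P̄ = F·P·Fᵀ + Q = [42 3 -39; 3 54 -43; -39 -43 81]
y = z − H·x̄ = [-33, 41]
S = H·P̄·Hᵀ + R = [605 -581; -581 773]
K = P̄·Hᵀ·S⁻¹ = [545/1112 401/1112; 70/5421 -1364/5421; -59887/130104 -16231/130104]
x' = x̄ + K·y = [-193/139, 1397/5421, 1220/16263]
P' = (I − K·H)·P̄ = [1695/1112 51/139 331/1112; 51/139 2142/1807 14561/5421; 331/1112 14561/5421 977203/130104]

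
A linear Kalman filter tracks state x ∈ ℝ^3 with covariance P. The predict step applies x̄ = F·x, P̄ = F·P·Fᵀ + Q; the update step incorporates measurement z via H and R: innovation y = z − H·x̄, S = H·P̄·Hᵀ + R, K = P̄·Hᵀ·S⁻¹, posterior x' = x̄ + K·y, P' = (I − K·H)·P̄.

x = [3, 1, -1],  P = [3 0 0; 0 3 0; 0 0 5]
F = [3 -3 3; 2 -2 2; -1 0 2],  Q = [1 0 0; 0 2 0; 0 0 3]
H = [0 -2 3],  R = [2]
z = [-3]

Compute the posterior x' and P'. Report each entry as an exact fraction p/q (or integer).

x' = [-29/21, -74/63, -115/63]
P' = [2271/28 2197/42 1457/42; 2197/42 2273/63 1507/63; 1457/42 1507/63 1013/63]

x̄ = F·x = [3, 2, -5]
P̄ = F·P·Fᵀ + Q = [100 66 21; 66 46 14; 21 14 26]
y = z − H·x̄ = [16]
S = H·P̄·Hᵀ + R = [252]
K = P̄·Hᵀ·S⁻¹ = [-23/84; -25/126; 25/126]
x' = x̄ + K·y = [-29/21, -74/63, -115/63]
P' = (I − K·H)·P̄ = [2271/28 2197/42 1457/42; 2197/42 2273/63 1507/63; 1457/42 1507/63 1013/63]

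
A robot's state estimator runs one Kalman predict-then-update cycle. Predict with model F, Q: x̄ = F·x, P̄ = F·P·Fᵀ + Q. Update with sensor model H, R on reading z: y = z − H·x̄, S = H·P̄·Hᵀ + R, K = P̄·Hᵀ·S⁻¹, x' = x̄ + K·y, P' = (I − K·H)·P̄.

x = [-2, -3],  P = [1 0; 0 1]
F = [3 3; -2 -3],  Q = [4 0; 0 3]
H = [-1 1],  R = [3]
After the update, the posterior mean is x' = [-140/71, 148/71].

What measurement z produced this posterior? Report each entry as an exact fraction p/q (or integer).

z = [3]

x̄ = F·x = [-15, 13]
P̄ = F·P·Fᵀ + Q = [22 -15; -15 16]
S = H·P̄·Hᵀ + R = [71]
K = P̄·Hᵀ·S⁻¹ = [-37/71; 31/71]
x' − x̄ = [925/71, -775/71] = K·y
y = (KᵀK)⁻¹·Kᵀ·(x' − x̄) = [-25]
z = y + H·x̄ = [-25] + [28] = [3]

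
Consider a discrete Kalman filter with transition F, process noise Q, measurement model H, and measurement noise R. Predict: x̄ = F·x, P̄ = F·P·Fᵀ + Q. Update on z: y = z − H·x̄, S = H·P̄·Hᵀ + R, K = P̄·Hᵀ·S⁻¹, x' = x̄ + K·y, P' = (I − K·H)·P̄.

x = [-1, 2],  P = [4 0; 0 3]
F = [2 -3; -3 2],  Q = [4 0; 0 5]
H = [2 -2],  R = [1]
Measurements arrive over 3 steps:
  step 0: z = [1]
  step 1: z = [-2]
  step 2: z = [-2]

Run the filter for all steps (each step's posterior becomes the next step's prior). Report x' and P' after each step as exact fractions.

step 0: x' = [-378/737, -731/737], P' = [2955/737 2866/737; 2866/737 2961/737]
step 1: x' = [5859/15223, 20248/15223], P' = [284977/45669 93238/15223; 93238/15223 95228/15223]
step 2: x' = [-4217750/2813053, -1234531/2813053], P' = [23844788/2813053 23519932/2813053; 23519932/2813053 23886922/2813053]

step 0: x̄ = F·x = [-8, 7]
step 0: P̄ = F·P·Fᵀ + Q = [47 -42; -42 53]
step 0: y = z − H·x̄ = [31]
step 0: S = H·P̄·Hᵀ + R = [737]
step 0: K = P̄·Hᵀ·S⁻¹ = [178/737; -190/737]
step 0: x' = x̄ + K·y = [-378/737, -731/737]
step 0: P' = (I − K·H)·P̄ = [2955/737 2866/737; 2866/737 2961/737]
step 1: x̄ = F·x = [1437/737, -328/737]
step 1: P̄ = F·P·Fᵀ + Q = [7025/737 1762/737; 1762/737 7732/737]
step 1: y = z − H·x̄ = [-5004/737]
step 1: S = H·P̄·Hᵀ + R = [45669/737]
step 1: K = P̄·Hᵀ·S⁻¹ = [10526/45669; -3980/15223]
step 1: x' = x̄ + K·y = [5859/15223, 20248/15223]
step 1: P' = (I − K·H)·P̄ = [284977/45669 93238/15223; 93238/15223 95228/15223]
step 2: x̄ = F·x = [-49026/15223, 1763/1171]
step 2: P̄ = F·P·Fᵀ + Q = [537172/45669 5444/1171; 5444/1171 14854/1171]
step 2: y = z − H·x̄ = [113444/15223]
step 2: S = H·P̄·Hᵀ + R = [2813053/45669]
step 2: K = P̄·Hᵀ·S⁻¹ = [649712/2813053; -733980/2813053]
step 2: x' = x̄ + K·y = [-4217750/2813053, -1234531/2813053]
step 2: P' = (I − K·H)·P̄ = [23844788/2813053 23519932/2813053; 23519932/2813053 23886922/2813053]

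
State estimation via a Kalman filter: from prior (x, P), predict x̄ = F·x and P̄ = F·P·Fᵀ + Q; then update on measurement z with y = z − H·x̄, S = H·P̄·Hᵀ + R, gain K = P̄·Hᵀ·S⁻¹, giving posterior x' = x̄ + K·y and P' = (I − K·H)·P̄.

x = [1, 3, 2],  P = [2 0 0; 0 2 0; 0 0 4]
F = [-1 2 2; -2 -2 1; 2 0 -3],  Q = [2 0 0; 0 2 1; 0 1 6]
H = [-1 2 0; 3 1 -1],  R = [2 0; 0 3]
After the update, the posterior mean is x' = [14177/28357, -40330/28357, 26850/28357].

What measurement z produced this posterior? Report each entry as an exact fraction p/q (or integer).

z = [-3, -1]

x̄ = F·x = [9, -6, -4]
P̄ = F·P·Fᵀ + Q = [28 4 -28; 4 22 -19; -28 -19 50]
S = H·P̄·Hᵀ + R = [102 -10; -10 557]
K = P̄·Hᵀ·S⁻¹ = [-4990/28357 5816/28357; 11405/28357 2903/28357; -3550/28357 -7853/28357]
x' − x̄ = [-241036/28357, 129812/28357, 140278/28357] = K·y
y = (KᵀK)⁻¹·Kᵀ·(x' − x̄) = [18, -26]
z = y + H·x̄ = [18, -26] + [-21, 25] = [-3, -1]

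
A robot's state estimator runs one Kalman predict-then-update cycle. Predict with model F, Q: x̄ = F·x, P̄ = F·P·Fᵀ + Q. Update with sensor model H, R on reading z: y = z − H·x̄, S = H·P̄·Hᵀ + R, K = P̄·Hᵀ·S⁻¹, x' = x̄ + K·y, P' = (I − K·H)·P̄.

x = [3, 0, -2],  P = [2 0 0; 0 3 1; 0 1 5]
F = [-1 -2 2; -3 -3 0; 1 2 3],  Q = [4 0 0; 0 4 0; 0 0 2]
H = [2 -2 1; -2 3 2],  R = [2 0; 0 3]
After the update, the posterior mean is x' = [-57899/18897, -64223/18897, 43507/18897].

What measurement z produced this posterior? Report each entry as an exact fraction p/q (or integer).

z = [3, 1]

x̄ = F·x = [-7, -9, -3]
P̄ = F·P·Fᵀ + Q = [30 18 14; 18 49 -33; 14 -33 73]
S = H·P̄·Hᵀ + R = [435 -27; -27 132]
K = P̄·Hᵀ·S⁻¹ = [1870/18897 3532/18897; -3775/18897 1890/6299; 7519/18897 4258/18897]
x' − x̄ = [74380/18897, 105850/18897, 100198/18897] = K·y
y = (KᵀK)⁻¹·Kᵀ·(x' − x̄) = [2, 20]
z = y + H·x̄ = [2, 20] + [1, -19] = [3, 1]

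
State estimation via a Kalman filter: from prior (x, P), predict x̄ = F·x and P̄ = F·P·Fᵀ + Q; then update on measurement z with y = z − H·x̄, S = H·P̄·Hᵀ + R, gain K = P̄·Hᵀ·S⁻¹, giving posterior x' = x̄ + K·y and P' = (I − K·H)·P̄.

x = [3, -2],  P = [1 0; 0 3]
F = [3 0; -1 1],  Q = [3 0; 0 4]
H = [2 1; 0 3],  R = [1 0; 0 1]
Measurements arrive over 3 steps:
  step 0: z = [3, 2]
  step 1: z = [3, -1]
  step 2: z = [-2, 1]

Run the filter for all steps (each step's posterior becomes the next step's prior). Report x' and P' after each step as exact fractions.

step 0: x̄ = F·x = [9, -5]
step 0: P̄ = F·P·Fᵀ + Q = [12 -3; -3 8]
step 0: y = z − H·x̄ = [-10, 17]
step 0: S = H·P̄·Hᵀ + R = [45 6; 6 73]
step 0: K = P̄·Hᵀ·S⁻¹ = [529/1083 -59/361; 2/3249 356/1083]
step 0: x' = x̄ + K·y = [1448/1083, 1891/3249]
step 0: P' = (I − K·H)·P̄ = [98/361 -59/1083; -59/1083 356/3249]
step 1: x̄ = F·x = [1448/361, -2453/3249]
step 1: P̄ = F·P·Fᵀ + Q = [1965/361 -353/361; -353/361 14588/3249]
step 1: y = z − H·x̄ = [-13864/3249, 1370/1083]
step 1: S = H·P̄·Hᵀ + R = [75869/3249 8234/1083; 8234/1083 14949/361]
step 1: K = P̄·Hᵀ·S⁻¹ = [56223/118157 -18693/118157; 8234/2953925 959352/2953925]
step 1: x' = x̄ + K·y = [210378/118157, -1051769/2953925]
step 1: P' = (I − K·H)·P̄ = [31227/118157 -6231/118157; -6231/118157 319784/2953925]
step 2: x̄ = F·x = [631134/118157, -6311219/2953925]
step 2: P̄ = F·P·Fᵀ + Q = [635514/118157 -112374/118157; -112374/118157 13227709/2953925]
step 2: y = z − H·x̄ = [-31153331/2953925, 21887582/2953925]
step 2: S = H·P̄·Hᵀ + R = [68495634/2953925 22827027/2953925; 22827027/2953925 122003306/2953925]
step 2: K = P̄·Hᵀ·S⁻¹ = [420500158/884204421 -46585862/294734807; 7609009/2652613263 287124181/884204421]
step 2: x' = x̄ + K·y = [-747361360/884204421, 634780154/2652613263]
step 2: P' = (I − K·H)·P̄ = [77847670/294734807 -46585862/884204421; -46585862/884204421 287124181/2652613263]

step 0: x' = [1448/1083, 1891/3249], P' = [98/361 -59/1083; -59/1083 356/3249]
step 1: x' = [210378/118157, -1051769/2953925], P' = [31227/118157 -6231/118157; -6231/118157 319784/2953925]
step 2: x' = [-747361360/884204421, 634780154/2652613263], P' = [77847670/294734807 -46585862/884204421; -46585862/884204421 287124181/2652613263]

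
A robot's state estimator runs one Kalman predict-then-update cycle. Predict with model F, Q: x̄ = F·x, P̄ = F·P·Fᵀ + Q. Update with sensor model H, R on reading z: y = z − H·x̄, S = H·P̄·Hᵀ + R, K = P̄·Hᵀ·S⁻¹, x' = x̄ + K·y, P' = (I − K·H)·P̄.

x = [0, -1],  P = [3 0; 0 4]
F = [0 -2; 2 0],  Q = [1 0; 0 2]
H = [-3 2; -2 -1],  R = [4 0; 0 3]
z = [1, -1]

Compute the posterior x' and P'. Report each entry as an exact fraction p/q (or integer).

x' = [2121/12629, 8750/12629]
P' = [4012/12629 2380/12629; 2380/12629 10402/12629]

x̄ = F·x = [2, 0]
P̄ = F·P·Fᵀ + Q = [17 0; 0 14]
y = z − H·x̄ = [7, 3]
S = H·P̄·Hᵀ + R = [213 74; 74 85]
K = P̄·Hᵀ·S⁻¹ = [-1819/12629 -3468/12629; 3416/12629 -5054/12629]
x' = x̄ + K·y = [2121/12629, 8750/12629]
P' = (I − K·H)·P̄ = [4012/12629 2380/12629; 2380/12629 10402/12629]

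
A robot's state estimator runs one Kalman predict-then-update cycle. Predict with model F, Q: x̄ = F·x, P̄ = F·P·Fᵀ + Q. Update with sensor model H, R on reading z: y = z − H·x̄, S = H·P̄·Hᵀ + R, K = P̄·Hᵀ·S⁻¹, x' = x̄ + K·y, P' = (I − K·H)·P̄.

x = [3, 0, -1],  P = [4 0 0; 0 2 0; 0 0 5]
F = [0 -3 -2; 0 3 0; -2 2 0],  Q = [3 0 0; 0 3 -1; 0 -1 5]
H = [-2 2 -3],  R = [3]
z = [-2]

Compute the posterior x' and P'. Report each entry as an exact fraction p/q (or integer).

x' = [518/95, -36/19, -406/95]
P' = [2214/95 -315/38 -3961/190; -315/38 1191/76 1205/76; -3961/190 1205/76 9339/380]

x̄ = F·x = [2, 0, -6]
P̄ = F·P·Fᵀ + Q = [41 -18 -12; -18 21 11; -12 11 29]
y = z − H·x̄ = [-16]
S = H·P̄·Hᵀ + R = [380]
K = P̄·Hᵀ·S⁻¹ = [-41/190; 9/76; -41/380]
x' = x̄ + K·y = [518/95, -36/19, -406/95]
P' = (I − K·H)·P̄ = [2214/95 -315/38 -3961/190; -315/38 1191/76 1205/76; -3961/190 1205/76 9339/380]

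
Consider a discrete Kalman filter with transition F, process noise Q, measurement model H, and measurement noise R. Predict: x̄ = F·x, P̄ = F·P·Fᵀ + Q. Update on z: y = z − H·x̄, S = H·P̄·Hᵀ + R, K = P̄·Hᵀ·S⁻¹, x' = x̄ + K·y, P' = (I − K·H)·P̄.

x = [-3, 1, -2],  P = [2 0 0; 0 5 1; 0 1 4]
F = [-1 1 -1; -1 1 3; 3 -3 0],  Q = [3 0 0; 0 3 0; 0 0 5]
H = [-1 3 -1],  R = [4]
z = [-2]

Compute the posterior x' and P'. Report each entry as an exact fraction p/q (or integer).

x' = [715/119, -43/17, -592/51]
P' = [2853/238 -75/34 -316/17; -75/34 67/34 120/17; -316/17 120/17 2068/51]

x̄ = F·x = [6, -2, -12]
P̄ = F·P·Fᵀ + Q = [12 -3 -18; -3 52 -30; -18 -30 68]
y = z − H·x̄ = [-2]
S = H·P̄·Hᵀ + R = [714]
K = P̄·Hᵀ·S⁻¹ = [-1/238; 9/34; -10/51]
x' = x̄ + K·y = [715/119, -43/17, -592/51]
P' = (I − K·H)·P̄ = [2853/238 -75/34 -316/17; -75/34 67/34 120/17; -316/17 120/17 2068/51]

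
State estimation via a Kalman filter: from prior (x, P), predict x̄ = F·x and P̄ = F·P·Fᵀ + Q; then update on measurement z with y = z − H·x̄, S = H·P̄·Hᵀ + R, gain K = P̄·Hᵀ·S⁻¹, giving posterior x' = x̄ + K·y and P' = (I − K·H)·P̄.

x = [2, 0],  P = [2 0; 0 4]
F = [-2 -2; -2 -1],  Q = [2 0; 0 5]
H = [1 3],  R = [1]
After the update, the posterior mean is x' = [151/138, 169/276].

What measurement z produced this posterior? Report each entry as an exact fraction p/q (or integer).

z = [3]

x̄ = F·x = [-4, -4]
P̄ = F·P·Fᵀ + Q = [26 16; 16 17]
S = H·P̄·Hᵀ + R = [276]
K = P̄·Hᵀ·S⁻¹ = [37/138; 67/276]
x' − x̄ = [703/138, 1273/276] = K·y
y = (KᵀK)⁻¹·Kᵀ·(x' − x̄) = [19]
z = y + H·x̄ = [19] + [-16] = [3]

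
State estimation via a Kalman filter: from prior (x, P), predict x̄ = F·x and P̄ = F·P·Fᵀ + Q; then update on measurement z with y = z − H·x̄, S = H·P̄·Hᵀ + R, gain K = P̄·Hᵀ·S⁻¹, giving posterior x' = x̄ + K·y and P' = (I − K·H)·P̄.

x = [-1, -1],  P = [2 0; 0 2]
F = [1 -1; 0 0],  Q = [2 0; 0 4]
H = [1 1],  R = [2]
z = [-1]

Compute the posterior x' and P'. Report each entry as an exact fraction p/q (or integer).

x' = [-1/2, -1/3]
P' = [3 -2; -2 8/3]

x̄ = F·x = [0, 0]
P̄ = F·P·Fᵀ + Q = [6 0; 0 4]
y = z − H·x̄ = [-1]
S = H·P̄·Hᵀ + R = [12]
K = P̄·Hᵀ·S⁻¹ = [1/2; 1/3]
x' = x̄ + K·y = [-1/2, -1/3]
P' = (I − K·H)·P̄ = [3 -2; -2 8/3]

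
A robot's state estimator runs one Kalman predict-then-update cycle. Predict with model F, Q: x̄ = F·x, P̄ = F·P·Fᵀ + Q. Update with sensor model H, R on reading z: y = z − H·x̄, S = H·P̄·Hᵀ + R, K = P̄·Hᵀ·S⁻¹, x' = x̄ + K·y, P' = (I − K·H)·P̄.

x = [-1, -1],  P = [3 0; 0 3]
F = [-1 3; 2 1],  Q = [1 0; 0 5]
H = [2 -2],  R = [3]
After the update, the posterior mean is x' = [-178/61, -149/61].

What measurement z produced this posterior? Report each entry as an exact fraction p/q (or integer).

x̄ = F·x = [-2, -3]
P̄ = F·P·Fᵀ + Q = [31 3; 3 20]
S = H·P̄·Hᵀ + R = [183]
K = P̄·Hᵀ·S⁻¹ = [56/183; -34/183]
x' − x̄ = [-56/61, 34/61] = K·y
y = (KᵀK)⁻¹·Kᵀ·(x' − x̄) = [-3]
z = y + H·x̄ = [-3] + [2] = [-1]

z = [-1]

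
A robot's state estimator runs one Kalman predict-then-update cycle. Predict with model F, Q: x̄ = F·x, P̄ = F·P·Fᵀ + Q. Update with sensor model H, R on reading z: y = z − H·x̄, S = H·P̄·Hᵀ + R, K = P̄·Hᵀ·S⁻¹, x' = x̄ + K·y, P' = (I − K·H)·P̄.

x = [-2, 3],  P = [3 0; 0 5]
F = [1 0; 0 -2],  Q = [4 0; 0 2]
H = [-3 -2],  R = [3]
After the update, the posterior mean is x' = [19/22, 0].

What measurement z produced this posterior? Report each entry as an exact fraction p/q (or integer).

z = [-3]

x̄ = F·x = [-2, -6]
P̄ = F·P·Fᵀ + Q = [7 0; 0 22]
S = H·P̄·Hᵀ + R = [154]
K = P̄·Hᵀ·S⁻¹ = [-3/22; -2/7]
x' − x̄ = [63/22, 6] = K·y
y = (KᵀK)⁻¹·Kᵀ·(x' − x̄) = [-21]
z = y + H·x̄ = [-21] + [18] = [-3]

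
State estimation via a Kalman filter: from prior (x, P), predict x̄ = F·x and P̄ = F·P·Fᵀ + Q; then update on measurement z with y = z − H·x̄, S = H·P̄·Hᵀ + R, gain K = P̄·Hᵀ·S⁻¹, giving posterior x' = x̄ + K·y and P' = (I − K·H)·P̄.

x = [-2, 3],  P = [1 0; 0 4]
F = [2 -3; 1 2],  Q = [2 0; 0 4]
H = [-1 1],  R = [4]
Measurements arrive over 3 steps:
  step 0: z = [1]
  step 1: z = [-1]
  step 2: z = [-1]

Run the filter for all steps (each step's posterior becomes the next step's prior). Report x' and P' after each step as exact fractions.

step 0: x̄ = F·x = [-13, 4]
step 0: P̄ = F·P·Fᵀ + Q = [42 -22; -22 21]
step 0: y = z − H·x̄ = [-16]
step 0: S = H·P̄·Hᵀ + R = [111]
step 0: K = P̄·Hᵀ·S⁻¹ = [-64/111; 43/111]
step 0: x' = x̄ + K·y = [-419/111, -244/111]
step 0: P' = (I − K·H)·P̄ = [566/111 310/111; 310/111 482/111]
step 1: x̄ = F·x = [-106/111, -907/111]
step 1: P̄ = F·P·Fᵀ + Q = [3104/111 -1450/111; -1450/111 4178/111]
step 1: y = z − H·x̄ = [230/37]
step 1: S = H·P̄·Hᵀ + R = [3542/37]
step 1: K = P̄·Hᵀ·S⁻¹ = [-3/7; 134/253]
step 1: x' = x̄ + K·y = [-76/21, -161/33]
step 1: P' = (I − K·H)·P̄ = [218/21 26/3; 26/3 8186/759]
step 2: x̄ = F·x = [1709/231, -1030/77]
step 2: P̄ = F·P·Fᵀ + Q = [194408/5313 -62486/1771; -62486/1771 163266/1771]
step 2: y = z − H·x̄ = [4568/231]
step 2: S = H·P̄·Hᵀ + R = [1080374/5313]
step 2: K = P̄·Hᵀ·S⁻¹ = [-190933/540187; 338628/540187]
step 2: x' = x̄ + K·y = [220769/540187, -529546/540187]
step 2: P' = (I − K·H)·P̄ = [6042886/540187 5279154/540187; 5279154/540187 6633666/540187]

step 0: x' = [-419/111, -244/111], P' = [566/111 310/111; 310/111 482/111]
step 1: x' = [-76/21, -161/33], P' = [218/21 26/3; 26/3 8186/759]
step 2: x' = [220769/540187, -529546/540187], P' = [6042886/540187 5279154/540187; 5279154/540187 6633666/540187]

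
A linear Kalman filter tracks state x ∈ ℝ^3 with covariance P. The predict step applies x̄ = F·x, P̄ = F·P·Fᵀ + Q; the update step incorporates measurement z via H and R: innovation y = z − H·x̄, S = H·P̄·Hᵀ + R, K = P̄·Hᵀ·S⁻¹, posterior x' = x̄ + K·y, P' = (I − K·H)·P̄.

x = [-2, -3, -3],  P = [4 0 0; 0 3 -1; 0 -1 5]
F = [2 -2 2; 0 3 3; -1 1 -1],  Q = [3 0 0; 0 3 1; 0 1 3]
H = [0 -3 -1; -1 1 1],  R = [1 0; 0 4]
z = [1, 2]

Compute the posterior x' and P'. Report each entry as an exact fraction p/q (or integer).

x' = [-83334/54059, -44648/54059, 74016/54059]
P' = [169180/54059 -244/54059 14004/54059; -244/54059 23159/54059 -49483/54059; 14004/54059 -49483/54059 142367/54059]

x̄ = F·x = [-4, -18, 2]
P̄ = F·P·Fᵀ + Q = [59 12 -28; 12 57 -5; -28 -5 17]
y = z − H·x̄ = [-51, 14]
S = H·P̄·Hᵀ + R = [501 -160; -160 159]
K = P̄·Hᵀ·S⁻¹ = [-13272/54059 -38855/54059; -19994/54059 -6520/54059; 6082/54059 19720/54059]
x' = x̄ + K·y = [-83334/54059, -44648/54059, 74016/54059]
P' = (I − K·H)·P̄ = [169180/54059 -244/54059 14004/54059; -244/54059 23159/54059 -49483/54059; 14004/54059 -49483/54059 142367/54059]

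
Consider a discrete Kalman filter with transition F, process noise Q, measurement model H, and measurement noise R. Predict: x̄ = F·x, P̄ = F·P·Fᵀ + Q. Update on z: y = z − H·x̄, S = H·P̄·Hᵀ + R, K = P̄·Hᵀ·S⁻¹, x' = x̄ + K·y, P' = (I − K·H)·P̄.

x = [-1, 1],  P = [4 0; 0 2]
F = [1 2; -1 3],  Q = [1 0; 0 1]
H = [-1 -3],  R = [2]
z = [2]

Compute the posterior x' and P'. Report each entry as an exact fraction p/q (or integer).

x̄ = F·x = [1, 4]
P̄ = F·P·Fᵀ + Q = [13 8; 8 23]
y = z − H·x̄ = [15]
S = H·P̄·Hᵀ + R = [270]
K = P̄·Hᵀ·S⁻¹ = [-37/270; -77/270]
x' = x̄ + K·y = [-19/18, -5/18]
P' = (I − K·H)·P̄ = [2141/270 -689/270; -689/270 281/270]

x' = [-19/18, -5/18]
P' = [2141/270 -689/270; -689/270 281/270]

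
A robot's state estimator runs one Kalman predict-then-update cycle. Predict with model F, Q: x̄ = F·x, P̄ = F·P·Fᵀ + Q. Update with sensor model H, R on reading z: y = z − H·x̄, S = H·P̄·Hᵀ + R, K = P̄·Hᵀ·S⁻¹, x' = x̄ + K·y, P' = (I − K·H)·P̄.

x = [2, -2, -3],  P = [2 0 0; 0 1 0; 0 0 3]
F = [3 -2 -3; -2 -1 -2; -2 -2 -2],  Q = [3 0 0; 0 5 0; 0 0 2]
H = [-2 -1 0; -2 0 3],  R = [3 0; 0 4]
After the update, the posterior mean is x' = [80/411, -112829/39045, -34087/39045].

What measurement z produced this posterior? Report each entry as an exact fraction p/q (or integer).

z = [3, -3]

x̄ = F·x = [19, 4, 6]
P̄ = F·P·Fᵀ + Q = [52 8 10; 8 26 22; 10 22 26]
S = H·P̄·Hᵀ + R = [269 98; 98 326]
K = P̄·Hᵀ·S⁻¹ = [-154/411 -47/411; -9296/39045 8783/39045; -9688/39045 9859/39045]
x' − x̄ = [-7729/411, -269009/39045, -268357/39045] = K·y
y = (KᵀK)⁻¹·Kᵀ·(x' − x̄) = [45, 17]
z = y + H·x̄ = [45, 17] + [-42, -20] = [3, -3]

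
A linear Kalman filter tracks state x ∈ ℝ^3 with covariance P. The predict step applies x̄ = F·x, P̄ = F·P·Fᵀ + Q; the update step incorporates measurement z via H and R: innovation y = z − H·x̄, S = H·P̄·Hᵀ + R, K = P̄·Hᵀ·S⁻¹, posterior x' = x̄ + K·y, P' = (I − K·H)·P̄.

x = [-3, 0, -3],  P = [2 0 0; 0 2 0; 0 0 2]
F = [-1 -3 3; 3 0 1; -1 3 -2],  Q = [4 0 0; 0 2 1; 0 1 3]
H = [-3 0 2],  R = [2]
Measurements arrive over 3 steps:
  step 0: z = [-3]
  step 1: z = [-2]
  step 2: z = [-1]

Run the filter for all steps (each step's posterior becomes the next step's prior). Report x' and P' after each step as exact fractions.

step 0: x̄ = F·x = [-6, -12, 9]
step 0: P̄ = F·P·Fᵀ + Q = [42 0 -28; 0 22 -9; -28 -9 31]
step 0: y = z − H·x̄ = [-39]
step 0: S = H·P̄·Hᵀ + R = [840]
step 0: K = P̄·Hᵀ·S⁻¹ = [-13/60; -3/140; 73/420]
step 0: x' = x̄ + K·y = [49/20, -1563/140, 311/140]
step 0: P' = (I − K·H)·P̄ = [77/30 -39/10 109/30; -39/10 1513/70 -411/70; 109/30 -411/70 1181/210]
step 1: x̄ = F·x = [5279/140, 67/7, -2827/70]
step 1: P̄ = F·P·Fᵀ + Q = [65561/210 1910/21 -33328/105; 1910/21 1103/21 -2018/21; -33328/105 -2018/21 34753/105]
step 1: y = z − H·x̄ = [5373/28]
step 1: S = H·P̄·Hᵀ + R = [333673/42]
step 1: K = P̄·Hᵀ·S⁻¹ = [-65999/333673; -19532/333673; 67796/333673]
step 1: x' = x̄ + K·y = [-414406/1668365, -554324/333673, -4660543/3336730]
step 1: P' = (I − K·H)·P̄ = [2299894/1668365 -344324/333673 3119846/1668365; -344324/333673 8442467/333673 -536018/333673; 3119846/1668365 -536018/333673 5018749/1668365]
step 2: x̄ = F·x = [3476903/3336730, -7146979/3336730, -3239911/1668365]
step 2: P̄ = F·P·Fᵀ + Q = [453245934/1668365 56650183/1668365 -451044811/1668365; 56650183/1668365 47773601/1668365 -60642587/1668365; -451044811/1668365 -60642587/1668365 462261184/1668365]
step 2: y = z − H·x̄ = [20053623/3336730]
step 2: S = H·P̄·Hᵀ + R = [11344132604/1668365]
step 2: K = P̄·Hᵀ·S⁻¹ = [-565456856/2836033151; -291235723/11344132604; 325379543/1620590372]
step 2: x' = x̄ + K·y = [-886404619/5672066302, -52096878613/22688265208, -2383230563/3241180744]
step 2: P' = (I − K·H)·P̄ = [3868859866/2836033151 -2409208587/2836033151 748261849/405147593; -2409208587/2836033151 273999885135/11344132604 -2106641035/1620590372; 748261849/405147593 -2106641035/1620590372 4814950637/1620590372]

step 0: x' = [49/20, -1563/140, 311/140], P' = [77/30 -39/10 109/30; -39/10 1513/70 -411/70; 109/30 -411/70 1181/210]
step 1: x' = [-414406/1668365, -554324/333673, -4660543/3336730], P' = [2299894/1668365 -344324/333673 3119846/1668365; -344324/333673 8442467/333673 -536018/333673; 3119846/1668365 -536018/333673 5018749/1668365]
step 2: x' = [-886404619/5672066302, -52096878613/22688265208, -2383230563/3241180744], P' = [3868859866/2836033151 -2409208587/2836033151 748261849/405147593; -2409208587/2836033151 273999885135/11344132604 -2106641035/1620590372; 748261849/405147593 -2106641035/1620590372 4814950637/1620590372]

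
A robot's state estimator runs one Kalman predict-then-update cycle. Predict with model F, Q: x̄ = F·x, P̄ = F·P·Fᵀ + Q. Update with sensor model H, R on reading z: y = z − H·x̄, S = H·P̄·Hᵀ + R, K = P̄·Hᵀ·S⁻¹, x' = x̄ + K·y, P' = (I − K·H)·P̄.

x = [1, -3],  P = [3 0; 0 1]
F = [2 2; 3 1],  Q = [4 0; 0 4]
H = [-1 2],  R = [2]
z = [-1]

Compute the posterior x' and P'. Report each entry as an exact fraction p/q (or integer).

x' = [-38/7, -22/7]
P' = [100/7 52/7; 52/7 152/35]

x̄ = F·x = [-4, 0]
P̄ = F·P·Fᵀ + Q = [20 20; 20 32]
y = z − H·x̄ = [-5]
S = H·P̄·Hᵀ + R = [70]
K = P̄·Hᵀ·S⁻¹ = [2/7; 22/35]
x' = x̄ + K·y = [-38/7, -22/7]
P' = (I − K·H)·P̄ = [100/7 52/7; 52/7 152/35]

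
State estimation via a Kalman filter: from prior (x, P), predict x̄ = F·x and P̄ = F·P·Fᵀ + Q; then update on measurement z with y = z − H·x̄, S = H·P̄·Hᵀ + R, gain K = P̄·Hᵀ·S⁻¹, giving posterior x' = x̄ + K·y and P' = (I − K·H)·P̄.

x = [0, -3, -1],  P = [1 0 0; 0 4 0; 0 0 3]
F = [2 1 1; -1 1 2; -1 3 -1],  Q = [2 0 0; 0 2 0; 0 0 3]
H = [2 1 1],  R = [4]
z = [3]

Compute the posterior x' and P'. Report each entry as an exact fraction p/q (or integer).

x' = [9/8, 1/4, 0]
P' = [815/192 -31/32 -20/3; -31/32 157/16 -7; -20/3 -7 65/3]

x̄ = F·x = [-4, -5, -8]
P̄ = F·P·Fᵀ + Q = [13 8 7; 8 19 7; 7 7 43]
y = z − H·x̄ = [24]
S = H·P̄·Hᵀ + R = [192]
K = P̄·Hᵀ·S⁻¹ = [41/192; 7/32; 1/3]
x' = x̄ + K·y = [9/8, 1/4, 0]
P' = (I − K·H)·P̄ = [815/192 -31/32 -20/3; -31/32 157/16 -7; -20/3 -7 65/3]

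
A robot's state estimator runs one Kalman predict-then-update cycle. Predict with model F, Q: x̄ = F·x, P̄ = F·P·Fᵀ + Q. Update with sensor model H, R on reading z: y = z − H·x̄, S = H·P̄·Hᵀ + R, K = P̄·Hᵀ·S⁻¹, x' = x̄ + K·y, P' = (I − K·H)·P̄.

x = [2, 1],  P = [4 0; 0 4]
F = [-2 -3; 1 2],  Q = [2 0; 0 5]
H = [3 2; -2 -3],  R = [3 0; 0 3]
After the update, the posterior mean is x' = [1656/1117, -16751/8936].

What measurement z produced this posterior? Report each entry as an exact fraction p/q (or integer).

x̄ = F·x = [-7, 4]
P̄ = F·P·Fᵀ + Q = [54 -32; -32 25]
S = H·P̄·Hᵀ + R = [205 -58; -58 60]
K = P̄·Hᵀ·S⁻¹ = [648/1117 403/1117; -1699/4468 -4923/8936]
x' − x̄ = [9475/1117, -52495/8936] = K·y
y = (KᵀK)⁻¹·Kᵀ·(x' − x̄) = [14, 1]
z = y + H·x̄ = [14, 1] + [-13, 2] = [1, 3]

z = [1, 3]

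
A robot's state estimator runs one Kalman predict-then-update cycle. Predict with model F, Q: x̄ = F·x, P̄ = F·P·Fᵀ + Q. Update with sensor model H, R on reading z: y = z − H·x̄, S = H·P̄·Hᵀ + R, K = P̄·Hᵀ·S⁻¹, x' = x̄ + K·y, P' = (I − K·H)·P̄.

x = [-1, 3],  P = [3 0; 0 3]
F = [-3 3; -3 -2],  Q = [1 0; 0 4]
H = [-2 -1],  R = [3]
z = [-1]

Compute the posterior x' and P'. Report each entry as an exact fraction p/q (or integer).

x̄ = F·x = [12, -3]
P̄ = F·P·Fᵀ + Q = [55 9; 9 43]
y = z − H·x̄ = [20]
S = H·P̄·Hᵀ + R = [302]
K = P̄·Hᵀ·S⁻¹ = [-119/302; -61/302]
x' = x̄ + K·y = [622/151, -1063/151]
P' = (I − K·H)·P̄ = [2449/302 -4541/302; -4541/302 9265/302]

x' = [622/151, -1063/151]
P' = [2449/302 -4541/302; -4541/302 9265/302]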